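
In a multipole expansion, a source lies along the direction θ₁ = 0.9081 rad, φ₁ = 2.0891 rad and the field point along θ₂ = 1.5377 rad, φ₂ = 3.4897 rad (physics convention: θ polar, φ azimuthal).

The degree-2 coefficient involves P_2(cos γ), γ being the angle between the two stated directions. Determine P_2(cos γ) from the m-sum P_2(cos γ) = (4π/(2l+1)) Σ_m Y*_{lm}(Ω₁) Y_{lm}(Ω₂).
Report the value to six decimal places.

-0.464513

Expand P_2 via completeness: Σ_{m} conj(Y_{2,m}) at Ω₁ times Y_{2,m} at Ω₂ —
  m=-2: (-0.12222 - 0.20661j) × (0.29605 - 0.24745j) = -0.08731 - 0.03092j  (running Σ = -0.08731 - 0.03092j)
  m=-1: (-0.18563 + 0.32549j) × (-0.02402 + 0.00872j) = 0.00162 - 0.00944j  (running Σ = -0.08569 - 0.04036j)
  m=0: (0.04276 + 0.00000j) × (-0.31436 + 0.00000j) = -0.01344 + 0.00000j  (running Σ = -0.09913 - 0.04036j)
  m=1: (0.18563 + 0.32549j) × (0.02402 + 0.00872j) = 0.00162 + 0.00944j  (running Σ = -0.09751 - 0.03092j)
  m=2: (-0.12222 + 0.20661j) × (0.29605 + 0.24745j) = -0.08731 + 0.03092j  (running Σ = -0.18482 + 0.00000j)
Σ over m = -0.18482 + 0.00000j; ×(4π/5) → -0.46451 + 0.00000j. Real part: -0.464513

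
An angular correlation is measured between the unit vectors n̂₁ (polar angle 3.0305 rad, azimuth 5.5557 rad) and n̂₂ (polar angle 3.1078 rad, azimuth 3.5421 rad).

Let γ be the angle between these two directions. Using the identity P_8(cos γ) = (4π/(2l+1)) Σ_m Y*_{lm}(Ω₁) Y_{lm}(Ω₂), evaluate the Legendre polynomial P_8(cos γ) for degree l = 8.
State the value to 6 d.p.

0.721110

Summing Y*_{l m}(θ₁,φ₁)·Y_{l m}(θ₂,φ₂) over m ∈ [−8, 8]; prefactor 4π/(2·8+1) = 0.739198:
  term(m=-8) = (-0.000000, -0.000000)   from Y*(Ω₁)=(0.000000, 0.000000), Y(Ω₂)=(-0.000000, 0.000000)
  term(m=-7) = (0.000000, 0.000000)   from Y*(Ω₁)=(-0.000000, -0.000000), Y(Ω₂)=(-0.000000, -0.000000)
  term(m=-6) = (0.000000, -0.000000)   from Y*(Ω₁)=(-0.000003, 0.000009), Y(Ω₂)=(-0.000000, -0.000000)
  term(m=-5) = (-0.000000, -0.000000)   from Y*(Ω₁)=(0.000141, -0.000076), Y(Ω₂)=(-0.000000, -0.000000)
  term(m=-4) = (-0.000000, 0.000000)   from Y*(Ω₁)=(-0.001926, -0.000454), Y(Ω₂)=(-0.000001, -0.000018)
  term(m=-3) = (0.000009, -0.000002)   from Y*(Ω₁)=(0.010438, 0.014881), Y(Ω₂)=(0.000194, -0.000501)
  term(m=-2) = (-0.000878, -0.001074)   from Y*(Ω₁)=(0.013690, -0.117662), Y(Ω₂)=(0.008149, -0.008407)
  term(m=-1) = (-0.034657, 0.073084)   from Y*(Ω₁)=(-0.365977, 0.325866), Y(Ω₂)=(0.152000, -0.064355)
  term(m=+0) = (1.046581, 0.000000)   from Y*(Ω₁)=(0.918601, -0.000000), Y(Ω₂)=(1.139320, 0.000000)
  term(m=+1) = (-0.034657, -0.073084)   from Y*(Ω₁)=(0.365977, 0.325866), Y(Ω₂)=(-0.152000, -0.064355)
  term(m=+2) = (-0.000878, 0.001074)   from Y*(Ω₁)=(0.013690, 0.117662), Y(Ω₂)=(0.008149, 0.008407)
  term(m=+3) = (0.000009, 0.000002)   from Y*(Ω₁)=(-0.010438, 0.014881), Y(Ω₂)=(-0.000194, -0.000501)
  term(m=+4) = (-0.000000, -0.000000)   from Y*(Ω₁)=(-0.001926, 0.000454), Y(Ω₂)=(-0.000001, 0.000018)
  term(m=+5) = (-0.000000, 0.000000)   from Y*(Ω₁)=(-0.000141, -0.000076), Y(Ω₂)=(0.000000, -0.000000)
  term(m=+6) = (0.000000, 0.000000)   from Y*(Ω₁)=(-0.000003, -0.000009), Y(Ω₂)=(-0.000000, 0.000000)
  term(m=+7) = (0.000000, -0.000000)   from Y*(Ω₁)=(0.000000, -0.000000), Y(Ω₂)=(0.000000, -0.000000)
  term(m=+8) = (-0.000000, 0.000000)   from Y*(Ω₁)=(0.000000, -0.000000), Y(Ω₂)=(-0.000000, -0.000000)
Total Σ_m = (0.975530, 0.000000). Multiply by 0.739198: (0.721110, 0.000000). P_8(cos γ) = 0.721110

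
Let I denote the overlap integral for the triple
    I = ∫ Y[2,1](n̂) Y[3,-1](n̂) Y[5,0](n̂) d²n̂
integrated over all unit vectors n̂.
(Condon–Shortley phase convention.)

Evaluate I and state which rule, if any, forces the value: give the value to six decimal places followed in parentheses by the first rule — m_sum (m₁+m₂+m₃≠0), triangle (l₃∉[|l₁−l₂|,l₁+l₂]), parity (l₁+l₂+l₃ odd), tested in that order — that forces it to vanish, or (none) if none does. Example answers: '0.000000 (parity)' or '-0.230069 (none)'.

0.169433 (none)

Rules hold: Σm=0, L=10 even, 1≤5≤5.
N = 5·7·11 = 385
Δ = 0!·4!·6!/11! = 1/2310
Racah Σ t=0..0: t=0:+1/144 = 1/144
⇒ 3j(2 3 5; 0 0 0)² = 10/231, sgn -1
Racah Σ t=0..0: t=0:+1/288 = 1/288
⇒ 3j(2 3 5; 1 -1 0)² = 5/231, sgn -1
4πI² = N·(3j₀)²·(3jₘ)² = 250/693
I = +1·√(0.36075/4π) = 0.16943318
No selection rule forces the value: the integral is nonzero (none).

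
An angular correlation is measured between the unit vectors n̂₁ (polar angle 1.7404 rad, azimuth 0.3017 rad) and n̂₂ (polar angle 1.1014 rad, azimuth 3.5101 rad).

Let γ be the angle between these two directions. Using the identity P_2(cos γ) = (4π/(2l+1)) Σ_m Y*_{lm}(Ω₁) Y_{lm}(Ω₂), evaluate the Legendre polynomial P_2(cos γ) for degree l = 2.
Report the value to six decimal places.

0.863563

Expand P_2 via completeness: Σ_{m} conj(Y_{2,m}) at Ω₁ times Y_{2,m} at Ω₂ —
  m=-2: (+0.309001+0.212945i) × (+0.227501-0.206487i) = +0.114268-0.015359i  (running Σ = +0.114268-0.015359i)
  m=-1: (-0.122723-0.038192i) × (-0.290740+0.112269i) = +0.039968-0.002674i  (running Σ = +0.154237-0.018034i)
  m=0: (-0.288434-0.000000i) × (-0.121787+0.000000i) = +0.035127+0.000000i  (running Σ = +0.189364-0.018034i)
  m=1: (+0.122723-0.038192i) × (+0.290740+0.112269i) = +0.039968+0.002674i  (running Σ = +0.229332-0.015359i)
  m=2: (+0.309001-0.212945i) × (+0.227501+0.206487i) = +0.114268+0.015359i  (running Σ = +0.343601+0.000000i)
Total Σ_m = +0.343601+0.000000i. Multiply by 2.513274: +0.863563+0.000000i. P_2(cos γ) = 0.863563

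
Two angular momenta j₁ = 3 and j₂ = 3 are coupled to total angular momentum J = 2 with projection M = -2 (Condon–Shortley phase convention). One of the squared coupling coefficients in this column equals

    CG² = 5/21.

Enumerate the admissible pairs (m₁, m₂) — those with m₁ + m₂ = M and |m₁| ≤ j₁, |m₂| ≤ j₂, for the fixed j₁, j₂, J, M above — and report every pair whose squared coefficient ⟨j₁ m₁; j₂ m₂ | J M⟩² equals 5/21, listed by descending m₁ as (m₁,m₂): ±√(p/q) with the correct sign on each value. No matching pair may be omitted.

Admissible pairs with m₁+m₂ = M = -2: (-3,1), (-2,0), (-1,-1), (0,-2), (1,-3)
  (m₁,m₂)=(1,-3): CG² = 5/42, CG = +√(5/42)
  (m₁,m₂)=(0,-2): CG² = 5/21, CG = −√(5/21)   ← matches the target
  (m₁,m₂)=(-1,-1): CG² = 2/7, CG = +√(2/7)
  (m₁,m₂)=(-2,0): CG² = 5/21, CG = −√(5/21)   ← matches the target
  (m₁,m₂)=(-3,1): CG² = 5/42, CG = +√(5/42)
Pairs with CG² = 5/21: (0,-2): −√(5/21); (-2,0): −√(5/21)

(0,-2): −√(5/21); (-2,0): −√(5/21)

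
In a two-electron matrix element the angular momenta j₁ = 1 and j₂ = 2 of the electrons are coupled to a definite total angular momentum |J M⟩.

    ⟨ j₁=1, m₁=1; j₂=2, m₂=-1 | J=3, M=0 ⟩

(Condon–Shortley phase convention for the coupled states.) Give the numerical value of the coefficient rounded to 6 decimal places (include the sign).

+0.447214

triangle: 0!*2!*4!/7! = 48/5040
(j±m)!: 2!*0!*1!*3!*3!*3! = 432
prefactor² = (2J+1)*Δ*N² = 144/5
  k=0: +1/(0!*0!*0!*1!*2!*3!) = 1/12
Σ = 1/12  ⇒  CG² = 144/5*(1/12)² = 1/5
CG = +√(1/5) = +0.447214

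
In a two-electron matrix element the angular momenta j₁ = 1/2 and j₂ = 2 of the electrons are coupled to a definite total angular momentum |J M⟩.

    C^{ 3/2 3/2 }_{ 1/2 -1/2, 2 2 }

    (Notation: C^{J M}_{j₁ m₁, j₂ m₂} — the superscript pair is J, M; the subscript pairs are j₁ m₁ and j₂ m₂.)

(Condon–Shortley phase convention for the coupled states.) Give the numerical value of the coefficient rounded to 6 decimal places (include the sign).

−√(4/5) ≈ -0.894427

triangle: 1!*0!*3!/5! = 6/120
(j±m)!: 0!*1!*4!*0!*3!*0! = 144
prefactor² = (2J+1)*Δ*N² = 144/5
  k=1: −1/(1!*0!*0!*3!*0!*0!) = -1/6
Σ = -1/6  ⇒  CG² = 144/5*(-1/6)² = 4/5
CG = −√(4/5) = -0.894427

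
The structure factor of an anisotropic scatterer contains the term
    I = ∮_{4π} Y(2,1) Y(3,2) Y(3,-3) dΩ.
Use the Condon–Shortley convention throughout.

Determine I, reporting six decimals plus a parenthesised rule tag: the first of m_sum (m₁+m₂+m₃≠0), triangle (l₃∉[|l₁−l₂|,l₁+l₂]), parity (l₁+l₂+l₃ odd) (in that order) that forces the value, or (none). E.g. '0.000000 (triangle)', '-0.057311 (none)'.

m-sum 0 ✓  L=8 even ✓  1≤3≤5 ✓
Π(2lᵢ+1) = 5×7×7 = 245
triangle coeff Δ(2,3,3) = 1/3780
Σ_t [0,2]: t=0:+1/24 t=1:−1/4 t=2:+1/24 = -1/6
(3j)²=4/105 [(2 3 3; 0 0 0)], sign=+1
Σ_t [1,1]: t=1:−1/48 = -1/48
(3j)²=5/84 [(2 3 3; 1 2 -3)], sign=-1
⇒ 4πI² = 5/9
I = (-1)√(5/9/(4π)) = -0.21026104
No selection rule forces the value: the integral is nonzero (none).

-0.210261 (none)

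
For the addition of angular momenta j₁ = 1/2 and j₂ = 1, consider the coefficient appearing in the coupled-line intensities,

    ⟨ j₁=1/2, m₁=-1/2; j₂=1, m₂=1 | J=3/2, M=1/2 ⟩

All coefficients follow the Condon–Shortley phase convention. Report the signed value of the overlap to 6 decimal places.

+√(1/3) = +0.577350

triangle: 0!*1!*2!/4! = 2/24
(j±m)!: 0!*1!*2!*0!*2!*1! = 4
prefactor² = (2J+1)*Δ*N² = 4/3
  k=0: +1/(0!*0!*1!*2!*0!*0!) = 1/2
Σ = 1/2  ⇒  CG² = 4/3*(1/2)² = 1/3
CG = +√(1/3) = +0.577350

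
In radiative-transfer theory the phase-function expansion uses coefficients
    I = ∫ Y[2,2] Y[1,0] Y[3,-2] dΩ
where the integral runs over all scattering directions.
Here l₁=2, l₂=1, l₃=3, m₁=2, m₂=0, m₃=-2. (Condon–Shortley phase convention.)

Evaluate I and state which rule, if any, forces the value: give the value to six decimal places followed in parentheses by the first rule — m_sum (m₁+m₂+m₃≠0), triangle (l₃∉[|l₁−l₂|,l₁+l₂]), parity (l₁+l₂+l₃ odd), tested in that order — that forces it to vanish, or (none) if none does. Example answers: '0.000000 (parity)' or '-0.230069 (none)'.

0.184674 (none)

Checks pass: Σm=0; 6 even; l₃=3∈[1,3].
(2·2+1)(2·1+1)(2·3+1) = 105
Δ: 0! 4! 2! / 7! → 1/105
sum: t=0:+1/4 = 1/4
3j²(2 1 3; 0 0 0) = Δ·Π!·Σ² = 3/35  (sign -1)
sum: t=0:+1/24 = 1/24
3j²(2 1 3; 2 0 -2) = Δ·Π!·Σ² = 1/21  (sign -1)
combine: 4πI² = 105·3/35·1/21 = 3/7
take √, sign +1: I = 0.18467439
No selection rule forces the value: the integral is nonzero (none).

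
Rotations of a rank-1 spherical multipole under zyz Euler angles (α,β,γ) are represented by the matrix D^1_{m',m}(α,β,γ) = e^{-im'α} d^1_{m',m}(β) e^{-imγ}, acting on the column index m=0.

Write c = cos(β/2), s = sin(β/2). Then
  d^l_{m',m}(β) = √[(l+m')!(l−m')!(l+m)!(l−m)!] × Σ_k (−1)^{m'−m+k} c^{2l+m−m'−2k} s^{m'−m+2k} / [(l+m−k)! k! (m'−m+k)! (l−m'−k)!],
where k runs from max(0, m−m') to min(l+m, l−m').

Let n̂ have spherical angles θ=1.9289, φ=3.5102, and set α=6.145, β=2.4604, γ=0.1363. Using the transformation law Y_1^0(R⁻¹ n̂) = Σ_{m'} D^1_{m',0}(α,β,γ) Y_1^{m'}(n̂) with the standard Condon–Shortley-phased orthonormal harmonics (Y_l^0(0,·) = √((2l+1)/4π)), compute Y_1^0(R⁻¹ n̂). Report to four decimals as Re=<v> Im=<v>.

Re=-0.1189 Im=0.0000

Need the full column D^1_{m',0} for m'=−1..1 at α=6.1450, β=2.4604, γ=0.1363.
cos(β/2)=0.334049, sin(β/2)=0.942556
d^1_{-1,0}: single k=1 term ⇒ +0.445279;  D = +0.441035-0.061335i
d^1_{0,0}: k∈[0..1] ⇒ +0.111589 -0.888411 = -0.776822;  D = -0.776822+0.000000i
d^1_{1,0}: single k=0 term ⇒ -0.445279;  D = -0.441035-0.061335i
Y_1^{m'}(θ=1.9289,φ=3.5102) and Σ D·Y over m':
  (+0.4410-0.0613i)·(-0.3018+0.1166i)  (-0.7768+0.0000i)·(-0.1713+0.0000i)  (-0.4410-0.0613i)·(+0.3018+0.1166i)
Y_1^0(R⁻¹ n̂) = -0.118909+0.000000i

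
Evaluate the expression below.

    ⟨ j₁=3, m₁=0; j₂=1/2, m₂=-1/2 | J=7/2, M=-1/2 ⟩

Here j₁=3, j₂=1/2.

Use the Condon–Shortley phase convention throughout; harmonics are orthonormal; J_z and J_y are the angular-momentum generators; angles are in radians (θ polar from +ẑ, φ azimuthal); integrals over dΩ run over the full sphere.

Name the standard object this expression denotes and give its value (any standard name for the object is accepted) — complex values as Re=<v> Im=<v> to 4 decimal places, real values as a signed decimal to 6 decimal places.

This is a Clebsch–Gordan (vector-coupling) coefficient.
j₁+j₂−J=0  J+j₁−j₂=6  J−j₁+j₂=1  j₁+j₂+J+1=8
(j₁±m₁, j₂±m₂, J±M) = (3,3,0,1,3,4)
P² = 5184/7
sum k=0..0:
  [0] +1/36 = 1/36
S = 1/36
C² = P²·S² = 4/7 ; C = +0.755929

Clebsch–Gordan coefficient, +√(4/7) ≈ +0.755929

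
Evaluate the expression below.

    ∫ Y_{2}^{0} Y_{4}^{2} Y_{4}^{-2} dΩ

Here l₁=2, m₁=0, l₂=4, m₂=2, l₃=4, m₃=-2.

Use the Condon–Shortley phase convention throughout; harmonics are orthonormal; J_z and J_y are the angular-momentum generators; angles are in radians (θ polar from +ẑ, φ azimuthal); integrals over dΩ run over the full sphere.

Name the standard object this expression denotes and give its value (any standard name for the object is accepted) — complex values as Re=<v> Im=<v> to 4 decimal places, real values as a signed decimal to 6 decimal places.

Gaunt coefficient, +0.065536

This is a Gaunt coefficient — the integral of a triple product of spherical harmonics over the sphere.
Rules hold: Σm=0, L=10 even, 2≤4≤6.
N = 5·9·9 = 405
Δ = 2!·2!·6!/11! = 1/13860
Racah Σ t=0..2: t=0:+1/192 t=1:−1/36 t=2:+1/192 = -5/288
⇒ 3j(2 4 4; 0 0 0)² = 20/693, sgn -1
Racah Σ t=0..2: t=0:+1/2880 t=1:−1/120 t=2:+1/192 = -1/360
⇒ 3j(2 4 4; 0 2 -2)² = 16/3465, sgn -1
4πI² = N·(3j₀)²·(3jₘ)² = 320/5929
I = +1·√(0.053972/4π) = 0.06553591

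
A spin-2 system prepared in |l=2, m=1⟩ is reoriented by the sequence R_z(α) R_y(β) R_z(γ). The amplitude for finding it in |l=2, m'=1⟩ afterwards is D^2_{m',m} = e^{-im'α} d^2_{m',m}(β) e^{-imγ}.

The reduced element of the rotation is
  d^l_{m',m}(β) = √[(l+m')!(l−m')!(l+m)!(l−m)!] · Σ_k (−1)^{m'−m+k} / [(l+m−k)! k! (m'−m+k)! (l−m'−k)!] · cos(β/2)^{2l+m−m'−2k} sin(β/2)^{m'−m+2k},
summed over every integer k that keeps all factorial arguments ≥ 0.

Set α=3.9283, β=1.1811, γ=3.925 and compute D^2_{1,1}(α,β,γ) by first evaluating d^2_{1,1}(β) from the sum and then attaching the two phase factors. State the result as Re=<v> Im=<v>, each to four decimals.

Re=-0.0001 Im=0.1657

First d^2_{1,1}(β=1.1811), then the phase factors e^{-i(1)α} and e^{-i(1)γ}:
With c≡cos(β/2)=0.830635 and s≡sin(β/2)=0.556818, N=[6·1·6·1]^{1/2}=6.000000
Admissible k: 0..1 (factorial args all ≥0)
  k=0: (−1)^0·6.0000/(6)·0.8306^4·0.5568^0 = +0.476036
  k=1: (−1)^1·6.0000/(2)·0.8306^2·0.5568^2 = -0.641753
d^2_{1,1}(1.1811) = +0.476036 -0.641753 = -0.165717
Attach z-rotation phases: D = e^{-i(1)(3.9283)}·(-0.165717)·e^{-i(1)(3.9250)} = -0.000113+0.165716i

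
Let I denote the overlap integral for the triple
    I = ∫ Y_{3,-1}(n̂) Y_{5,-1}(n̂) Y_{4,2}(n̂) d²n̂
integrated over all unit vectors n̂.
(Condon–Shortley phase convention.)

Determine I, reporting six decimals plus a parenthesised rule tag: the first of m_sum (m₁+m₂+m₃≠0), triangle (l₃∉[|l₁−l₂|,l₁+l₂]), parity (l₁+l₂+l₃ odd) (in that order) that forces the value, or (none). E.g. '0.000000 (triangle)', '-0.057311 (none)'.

Rules hold: Σm=0, L=12 even, 2≤4≤8.
N = 7·11·9 = 693
Δ = 4!·2!·6!/13! = 1/180180
Racah Σ t=1..3: t=1:−1/576 t=2:+1/144 t=3:−1/576 = 1/288
⇒ 3j(3 5 4; 0 0 0)² = 20/1001, sgn +1
Racah Σ t=2..4: t=2:+1/384 t=3:−1/720 t=4:+1/34560 = 43/34560
⇒ 3j(3 5 4; -1 -1 2)² = 1849/180180, sgn +1
4πI² = N·(3j₀)²·(3jₘ)² = 1849/13013
I = +1·√(0.142089/4π) = 0.10633465
No selection rule forces the value: the integral is nonzero (none).

0.106335 (none)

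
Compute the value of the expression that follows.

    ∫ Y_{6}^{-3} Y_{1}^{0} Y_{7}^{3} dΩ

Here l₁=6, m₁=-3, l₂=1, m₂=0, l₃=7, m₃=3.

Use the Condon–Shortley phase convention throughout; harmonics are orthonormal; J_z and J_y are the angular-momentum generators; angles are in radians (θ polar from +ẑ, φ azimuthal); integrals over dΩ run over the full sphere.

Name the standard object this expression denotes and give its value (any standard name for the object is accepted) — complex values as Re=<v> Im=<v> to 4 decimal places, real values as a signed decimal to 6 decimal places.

Gaunt coefficient, -0.221293

This is a Gaunt coefficient — the integral of a triple product of spherical harmonics over the sphere.
m-sum 0 ✓  L=14 even ✓  5≤7≤7 ✓
Π(2lᵢ+1) = 13×3×15 = 585
triangle coeff Δ(6,1,7) = 1/1365
Σ_t [0,0]: t=0:+1/518400 = 1/518400
(3j)²=7/195 [(6 1 7; 0 0 0)], sign=-1
Σ_t [0,0]: t=0:+1/2177280 = 1/2177280
(3j)²=8/273 [(6 1 7; -3 0 3)], sign=+1
⇒ 4πI² = 8/13
I = (-1)√(8/13/(4π)) = -0.22129336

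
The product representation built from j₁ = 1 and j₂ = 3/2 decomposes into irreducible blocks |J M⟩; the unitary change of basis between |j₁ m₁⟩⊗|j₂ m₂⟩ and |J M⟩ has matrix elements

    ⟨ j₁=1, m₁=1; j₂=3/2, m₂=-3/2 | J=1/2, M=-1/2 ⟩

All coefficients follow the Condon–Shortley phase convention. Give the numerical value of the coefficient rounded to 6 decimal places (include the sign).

+0.707107

triangle: 2!×0!×1!/4! = 2/24
(j±m)!: 2!×0!×0!×3!×0!×1! = 12
prefactor² = (2J+1)×Δ×N² = 2
  k=0: +1/(0!×2!×0!×0!×0!×1!) = 1/2
Σ = 1/2  ⇒  CG² = 2×(1/2)² = 1/2
CG = +√(1/2) = +0.707107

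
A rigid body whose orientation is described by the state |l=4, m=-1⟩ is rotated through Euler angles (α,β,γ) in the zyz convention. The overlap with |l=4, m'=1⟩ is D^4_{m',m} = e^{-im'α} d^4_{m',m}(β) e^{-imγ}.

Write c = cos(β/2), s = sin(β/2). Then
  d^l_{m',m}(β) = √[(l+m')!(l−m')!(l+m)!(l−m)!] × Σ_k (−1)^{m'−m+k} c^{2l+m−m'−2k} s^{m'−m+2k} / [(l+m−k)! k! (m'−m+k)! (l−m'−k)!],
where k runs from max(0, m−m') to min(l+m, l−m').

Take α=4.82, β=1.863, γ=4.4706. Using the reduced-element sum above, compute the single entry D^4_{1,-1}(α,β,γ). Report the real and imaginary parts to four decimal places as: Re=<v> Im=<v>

Re=-0.0300 Im=0.0109

First d^4_{1,-1}(β=1.8630), then the phase factors e^{-i(1)α} and e^{-i(-1)γ}:
With c≡cos(β/2)=0.596631 and s≡sin(β/2)=0.802516, N=[120·6·6·120]^{1/2}=720.000000
The bounds max(0,m−m')=0 and min(l+m,l−m')=3 give 4 terms
  k=0: (−1)^2·720.0000/(72)·0.5966^6·0.8025^2 = +0.290497
  k=1: (−1)^3·720.0000/(24)·0.5966^4·0.8025^4 = -1.576734
  k=2: (−1)^4·720.0000/(48)·0.5966^2·0.8025^6 = +1.426344
  k=3: (−1)^5·720.0000/(720)·0.5966^0·0.8025^8 = -0.172040
d^4_{1,-1}(1.8630) = +0.290497 -1.576734 +1.426344 -0.172040 = -0.031933
Phases: e^{-i·(1)·4.8200}=+0.107403+0.994216i, e^{-i·(-1)·4.4706}=-0.239440-0.970911i ⇒ D=-0.030004+0.010932i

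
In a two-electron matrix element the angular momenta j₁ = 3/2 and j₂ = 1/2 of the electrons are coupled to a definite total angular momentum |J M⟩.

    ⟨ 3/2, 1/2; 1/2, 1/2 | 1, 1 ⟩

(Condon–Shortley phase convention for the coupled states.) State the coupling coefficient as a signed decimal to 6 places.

−√(1/4) ≈ -0.500000

j₁+j₂−J=1  J+j₁−j₂=2  J−j₁+j₂=0  j₁+j₂+J+1=4
(j₁±m₁, j₂±m₂, J±M) = (2,1,1,0,2,0)
P² = 1
sum k=1..1:
  [1] −1/2 = -1/2
S = -1/2
C² = P²·S² = 1/4 ; C = -0.500000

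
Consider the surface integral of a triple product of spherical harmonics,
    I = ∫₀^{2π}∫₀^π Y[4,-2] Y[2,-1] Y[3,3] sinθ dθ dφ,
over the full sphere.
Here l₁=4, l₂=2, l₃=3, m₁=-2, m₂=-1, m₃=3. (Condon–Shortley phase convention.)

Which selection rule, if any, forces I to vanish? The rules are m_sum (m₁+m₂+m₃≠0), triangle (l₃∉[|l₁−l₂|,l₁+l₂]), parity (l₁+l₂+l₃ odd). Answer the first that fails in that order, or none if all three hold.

azimuthal sum: -2 − 1 + 3 = 0  ✓
2 ≤ 3 ≤ 6 (triangle on l)  ✓
L = 4 + 2 + 3 = 9 (odd)  ✗

parity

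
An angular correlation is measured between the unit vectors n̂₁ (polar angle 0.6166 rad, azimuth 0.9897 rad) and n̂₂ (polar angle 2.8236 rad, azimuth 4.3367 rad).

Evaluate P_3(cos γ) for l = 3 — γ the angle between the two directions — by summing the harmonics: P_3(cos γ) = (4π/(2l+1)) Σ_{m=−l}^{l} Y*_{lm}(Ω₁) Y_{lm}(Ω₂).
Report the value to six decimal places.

-0.728719

Expand P_3 via completeness: Σ_{m} conj(Y_{3,m}) at Ω₁ times Y_{3,m} at Ω₂ —
  m=-3: Y*=(-0.079480, 0.013847)  Y=(0.011517, -0.005475)  product (-0.000840, 0.000595)
  m=-2: Y*=(-0.110779, 0.255857)  Y=(0.069346, 0.064781)  product (-0.024257, 0.010566)
  m=-1: Y*=(0.238830, 0.363662)  Y=(-0.130178, 0.330048)  product (-0.151117, 0.031484)
  m=+0: Y*=(0.099877, -0.000000)  Y=(-0.535677, 0.000000)  product (-0.053502, 0.000000)
  m=+1: Y*=(-0.238830, 0.363662)  Y=(0.130178, 0.330048)  product (-0.151117, -0.031484)
  m=+2: Y*=(-0.110779, -0.255857)  Y=(0.069346, -0.064781)  product (-0.024257, -0.010566)
  m=+3: Y*=(0.079480, 0.013847)  Y=(-0.011517, -0.005475)  product (-0.000840, -0.000595)
Total Σ_m = (-0.405927, 0.000000). Multiply by 1.795196: (-0.728719, 0.000000). P_3(cos γ) = -0.728719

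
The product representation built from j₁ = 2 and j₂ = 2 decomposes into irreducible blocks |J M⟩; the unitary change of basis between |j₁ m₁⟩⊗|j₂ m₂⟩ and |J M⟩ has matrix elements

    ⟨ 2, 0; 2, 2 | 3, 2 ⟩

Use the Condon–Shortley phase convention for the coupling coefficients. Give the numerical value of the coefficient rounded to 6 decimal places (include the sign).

−√(1/2) = -0.707107

√[7·1!3!3!/8! · 2!2!4!0!5!1!] = √(72)
  +(−1)^1/∏(1,0,1,3,2,0)! = -1/12  (running -1/12)
⟨..|..⟩ = √(72)·(-1/12) = -0.707107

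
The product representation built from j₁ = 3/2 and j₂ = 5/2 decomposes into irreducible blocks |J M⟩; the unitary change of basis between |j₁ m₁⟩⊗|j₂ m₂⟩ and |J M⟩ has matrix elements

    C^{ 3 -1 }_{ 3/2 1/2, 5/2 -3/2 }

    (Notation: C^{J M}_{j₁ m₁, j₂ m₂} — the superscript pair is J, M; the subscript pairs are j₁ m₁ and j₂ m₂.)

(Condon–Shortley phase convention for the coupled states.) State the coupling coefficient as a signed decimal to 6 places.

j₁+j₂−J=1  J+j₁−j₂=2  J−j₁+j₂=4  j₁+j₂+J+1=8
(j₁±m₁, j₂±m₂, J±M) = (2,1,1,4,2,4)
P² = 96/5
sum k=0..1:
  [0] +1/6 = 1/6
  [1] −1/48 = -1/48
S = 7/48
C² = P²·S² = 49/120 ; C = +0.639010

+0.639010  (= +√(49/120))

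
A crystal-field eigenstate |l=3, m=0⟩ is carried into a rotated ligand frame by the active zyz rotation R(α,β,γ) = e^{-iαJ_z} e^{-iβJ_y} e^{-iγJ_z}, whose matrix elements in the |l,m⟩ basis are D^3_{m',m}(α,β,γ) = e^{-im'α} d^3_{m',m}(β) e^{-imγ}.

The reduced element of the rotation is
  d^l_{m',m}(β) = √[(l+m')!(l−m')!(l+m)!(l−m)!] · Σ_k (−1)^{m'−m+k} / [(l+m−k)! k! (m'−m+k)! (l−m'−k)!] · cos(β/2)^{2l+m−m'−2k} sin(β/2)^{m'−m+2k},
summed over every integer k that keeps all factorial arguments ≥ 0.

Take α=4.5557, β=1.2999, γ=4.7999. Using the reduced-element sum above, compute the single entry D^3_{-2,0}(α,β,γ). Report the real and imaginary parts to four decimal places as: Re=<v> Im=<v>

Re=-0.3236 Im=0.1049

Split into d^3_{-2,0}(β=1.2999) × two z-phases.
Half-angle: c=0.796114, s=0.605147. N=√(1·120·6·6)=65.726707
Admissible k: 2..3 (factorial args all ≥0)
  k=2: (−1)^0·65.7267/(12)·0.7961^4·0.6051^2 = +0.805718
  k=3: (−1)^1·65.7267/(12)·0.7961^2·0.6051^4 = -0.465536
d^3_{-2,0}(1.2999) = +0.805718 -0.465536 = +0.340182
Attach z-rotation phases: D = e^{-i(-2)(4.5557)}·(+0.340182)·e^{-i(0)(4.7999)} = -0.323614+0.104869i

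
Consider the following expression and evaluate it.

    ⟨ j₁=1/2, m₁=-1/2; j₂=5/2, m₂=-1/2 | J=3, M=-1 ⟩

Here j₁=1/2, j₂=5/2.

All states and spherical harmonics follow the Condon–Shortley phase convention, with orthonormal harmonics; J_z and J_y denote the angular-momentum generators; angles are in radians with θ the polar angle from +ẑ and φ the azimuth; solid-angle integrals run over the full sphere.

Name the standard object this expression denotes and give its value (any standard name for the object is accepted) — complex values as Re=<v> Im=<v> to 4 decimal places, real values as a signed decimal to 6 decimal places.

Clebsch–Gordan coefficient, +√(2/3) ≈ +0.816497

This is a Clebsch–Gordan (vector-coupling) coefficient.
j₁+j₂−J=0  J+j₁−j₂=1  J−j₁+j₂=5  j₁+j₂+J+1=7
(j₁±m₁, j₂±m₂, J±M) = (0,1,2,3,2,4)
P² = 96
sum k=0..0:
  [0] +1/12 = 1/12
S = 1/12
C² = P²·S² = 2/3 ; C = +0.816497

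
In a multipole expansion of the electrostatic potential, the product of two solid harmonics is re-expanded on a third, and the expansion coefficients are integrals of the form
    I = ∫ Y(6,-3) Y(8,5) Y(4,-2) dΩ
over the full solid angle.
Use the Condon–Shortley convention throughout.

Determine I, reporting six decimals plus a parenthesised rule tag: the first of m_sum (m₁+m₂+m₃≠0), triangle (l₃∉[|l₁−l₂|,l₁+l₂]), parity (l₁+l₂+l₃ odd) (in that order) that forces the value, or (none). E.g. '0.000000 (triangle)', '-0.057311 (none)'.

-0.152323 (none)

m-sum 0 ✓  L=18 even ✓  2≤4≤14 ✓
Π(2lᵢ+1) = 13×17×9 = 1989
triangle coeff Δ(6,8,4) = 1/23279256
Σ_t [4,6]: t=4:+1/1658880 t=5:−1/518400 t=6:+1/1658880 = -1/1382400
(3j)²=504/46189 [(6 8 4; 0 0 0)], sign=-1
Σ_t [7,9]: t=7:−1/43545600 t=8:+1/9676800 t=9:−1/34836480 = 1/19353600
(3j)²=243/18088 [(6 8 4; -3 5 -2)], sign=+1
⇒ 4πI² = 19683/67507
I = (-1)√(19683/67507/(4π)) = -0.15232329
No selection rule forces the value: the integral is nonzero (none).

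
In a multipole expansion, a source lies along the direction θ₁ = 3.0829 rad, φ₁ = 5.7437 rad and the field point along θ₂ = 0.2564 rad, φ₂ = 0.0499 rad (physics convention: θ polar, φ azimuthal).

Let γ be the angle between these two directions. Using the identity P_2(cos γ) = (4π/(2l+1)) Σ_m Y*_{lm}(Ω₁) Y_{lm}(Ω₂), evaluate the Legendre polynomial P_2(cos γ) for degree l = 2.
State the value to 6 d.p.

Addition theorem: P_2(cos γ) = (4π/5) Σ_m Y*_{lm}(Ω₁) Y_{lm}(Ω₂), m = −2…2:
  term(m=-2) = (0.000013, -0.000031)   from Y*(Ω₁)=(0.000628, -0.001172), Y(Ω₂)=(0.024719, -0.002475)
  term(m=-1) = (-0.007127, 0.004766)   from Y*(Ω₁)=(-0.038814, 0.023239), Y(Ω₂)=(0.189278, -0.009453)
  term(m=+0) = (0.357648, 0.000000)   from Y*(Ω₁)=(0.627527, -0.000000), Y(Ω₂)=(0.569932, 0.000000)
  term(m=+1) = (-0.007127, -0.004766)   from Y*(Ω₁)=(0.038814, 0.023239), Y(Ω₂)=(-0.189278, -0.009453)
  term(m=+2) = (0.000013, 0.000031)   from Y*(Ω₁)=(0.000628, 0.001172), Y(Ω₂)=(0.024719, 0.002475)
Total Σ_m = (0.343419, -0.000000). Multiply by 2.513274: (0.863107, -0.000000). P_2(cos γ) = 0.863107

0.863107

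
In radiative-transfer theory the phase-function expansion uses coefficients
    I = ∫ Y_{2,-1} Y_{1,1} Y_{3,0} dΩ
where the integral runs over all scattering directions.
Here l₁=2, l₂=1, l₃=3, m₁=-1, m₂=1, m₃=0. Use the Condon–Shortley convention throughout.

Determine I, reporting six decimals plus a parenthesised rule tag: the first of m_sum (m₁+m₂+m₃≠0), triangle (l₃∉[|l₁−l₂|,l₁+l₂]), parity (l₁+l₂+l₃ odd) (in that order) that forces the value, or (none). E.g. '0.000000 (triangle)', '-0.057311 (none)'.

m-sum 0 ✓  L=6 even ✓  1≤3≤3 ✓
Π(2lᵢ+1) = 5×3×7 = 105
triangle coeff Δ(2,1,3) = 1/105
Σ_t [0,0]: t=0:+1/4 = 1/4
(3j)²=3/35 [(2 1 3; 0 0 0)], sign=-1
Σ_t [0,0]: t=0:+1/12 = 1/12
(3j)²=1/35 [(2 1 3; -1 1 0)], sign=-1
⇒ 4πI² = 9/35
I = (+1)√(9/35/(4π)) = 0.14304817
No selection rule forces the value: the integral is nonzero (none).

0.143048 (none)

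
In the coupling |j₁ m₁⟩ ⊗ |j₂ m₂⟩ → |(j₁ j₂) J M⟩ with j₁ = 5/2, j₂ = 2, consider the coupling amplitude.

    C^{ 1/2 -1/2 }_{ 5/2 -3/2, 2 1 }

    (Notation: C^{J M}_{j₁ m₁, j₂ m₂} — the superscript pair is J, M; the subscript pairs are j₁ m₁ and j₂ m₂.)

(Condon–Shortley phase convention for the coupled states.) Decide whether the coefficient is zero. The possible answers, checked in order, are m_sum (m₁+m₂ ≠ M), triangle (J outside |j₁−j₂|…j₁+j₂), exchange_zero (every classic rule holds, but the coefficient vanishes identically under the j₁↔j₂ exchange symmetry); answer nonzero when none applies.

m-sum: m₁+m₂ = -3/2+1 = -1/2, M = -1/2  ✓
triangle: |j₁−j₂| = 1/2 ≤ J = 1/2 ≤ j₁+j₂ = 9/2  ✓
exchange: j₁≠j₂ or m₁≠m₂ — the exchange symmetry imposes no constraint here
value check: CG = −√(4/15) = -0.516398 ≠ 0

nonzero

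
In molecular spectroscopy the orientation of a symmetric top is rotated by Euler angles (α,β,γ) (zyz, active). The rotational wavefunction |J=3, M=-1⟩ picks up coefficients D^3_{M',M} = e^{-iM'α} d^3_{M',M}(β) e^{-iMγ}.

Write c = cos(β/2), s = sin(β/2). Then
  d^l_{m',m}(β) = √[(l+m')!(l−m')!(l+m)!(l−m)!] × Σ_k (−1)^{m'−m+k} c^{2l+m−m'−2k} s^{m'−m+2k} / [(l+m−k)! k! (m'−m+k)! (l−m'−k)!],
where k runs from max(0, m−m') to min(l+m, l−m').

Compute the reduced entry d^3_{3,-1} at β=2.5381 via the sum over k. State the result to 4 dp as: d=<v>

d=0.2843

d^3_{3,-1}(β=2.5381) via the finite sum:
With c≡cos(β/2)=0.297188 and s≡sin(β/2)=0.954819, N=[720·1·2·24]^{1/2}=185.903201
Admissible k: 0..0 (factorial args all ≥0)
  k=0: (−1)^4·185.9032/(48)·0.2972^2·0.9548^4 = +0.284310
d^3_{3,-1}(2.5381) = +0.284310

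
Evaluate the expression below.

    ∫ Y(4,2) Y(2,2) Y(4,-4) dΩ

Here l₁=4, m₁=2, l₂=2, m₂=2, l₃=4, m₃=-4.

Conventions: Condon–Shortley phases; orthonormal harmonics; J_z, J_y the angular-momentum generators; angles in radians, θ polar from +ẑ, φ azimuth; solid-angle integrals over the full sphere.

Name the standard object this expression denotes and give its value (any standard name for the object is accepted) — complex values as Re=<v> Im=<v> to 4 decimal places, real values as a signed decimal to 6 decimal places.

Gaunt coefficient, -0.106180

This is a Gaunt coefficient — the integral of a triple product of spherical harmonics over the sphere.
m-sum 0 ✓  L=10 even ✓  2≤4≤6 ✓
Π(2lᵢ+1) = 9×5×9 = 405
triangle coeff Δ(4,2,4) = 1/13860
Σ_t [0,2]: t=0:+1/192 t=1:−1/36 t=2:+1/192 = -5/288
(3j)²=20/693 [(4 2 4; 0 0 0)], sign=-1
Σ_t [2,2]: t=2:+1/2880 = 1/2880
(3j)²=2/165 [(4 2 4; 2 2 -4)], sign=+1
⇒ 4πI² = 120/847
I = (-1)√(120/847/(4π)) = -0.10618031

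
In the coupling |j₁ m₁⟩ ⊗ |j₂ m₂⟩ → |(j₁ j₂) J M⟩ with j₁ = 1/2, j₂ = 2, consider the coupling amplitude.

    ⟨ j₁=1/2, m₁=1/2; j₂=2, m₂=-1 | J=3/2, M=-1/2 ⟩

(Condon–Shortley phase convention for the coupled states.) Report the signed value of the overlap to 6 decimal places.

+√(3/5) ≈ +0.774597

√[4·1!0!3!/5! · 1!0!1!3!1!2!] = √(12/5)
  +(−1)^0/∏(0,1,0,1,0,2)! = 1/2  (running 1/2)
⟨..|..⟩ = √(12/5)·(1/2) = +0.774597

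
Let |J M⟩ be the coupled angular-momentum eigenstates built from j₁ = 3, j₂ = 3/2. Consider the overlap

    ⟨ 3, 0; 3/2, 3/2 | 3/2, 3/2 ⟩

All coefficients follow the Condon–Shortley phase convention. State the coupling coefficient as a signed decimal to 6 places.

−√(1/35) ≈ -0.169031

triangle: 3!*3!*0!/7! = 36/5040
(j±m)!: 3!*3!*3!*0!*3!*0! = 1296
prefactor² = (2J+1)*Δ*N² = 1296/35
  k=3: −1/(3!*0!*0!*0!*3!*0!) = -1/36
Σ = -1/36  ⇒  CG² = 1296/35*(-1/36)² = 1/35
CG = −√(1/35) = -0.169031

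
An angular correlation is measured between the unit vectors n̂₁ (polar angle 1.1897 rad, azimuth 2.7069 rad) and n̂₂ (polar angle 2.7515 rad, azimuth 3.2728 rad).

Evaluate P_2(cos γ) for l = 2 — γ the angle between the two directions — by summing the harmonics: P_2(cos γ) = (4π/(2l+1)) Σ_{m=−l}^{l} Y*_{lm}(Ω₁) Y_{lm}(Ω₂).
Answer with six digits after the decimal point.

Summing Y*_{l m}(θ₁,φ₁)·Y_{l m}(θ₂,φ₂) over m ∈ [−2, 2]; prefactor 4π/(2·2+1) = 2.513274:
  [-2]  conj(Y_{2,-2})(Ω₁) = 0.21478 - 0.25427j ; Y_{2,-2}(Ω₂) = 0.05395 - 0.01449j ; Δ = 0.00790 - 0.01683j
  [-1]  conj(Y_{2,-1})(Ω₁) = -0.24192 + 0.11233j ; Y_{2,-1}(Ω₂) = 0.26937 - 0.03555j ; Δ = -0.06117 + 0.03886j
  [+0]  conj(Y_{2,0})(Ω₁) = -0.18450 + 0.00000j ; Y_{2,0}(Ω₂) = 0.49396 + 0.00000j ; Δ = -0.09114 + 0.00000j
  [+1]  conj(Y_{2,1})(Ω₁) = 0.24192 + 0.11233j ; Y_{2,1}(Ω₂) = -0.26937 - 0.03555j ; Δ = -0.06117 - 0.03886j
  [+2]  conj(Y_{2,2})(Ω₁) = 0.21478 + 0.25427j ; Y_{2,2}(Ω₂) = 0.05395 + 0.01449j ; Δ = 0.00790 + 0.01683j
Accumulated sum -0.19768 + 0.00000j; after 4π/(2l+1) scaling, -0.49682 + 0.00000j ⇒ P_2 = -0.496821

-0.496821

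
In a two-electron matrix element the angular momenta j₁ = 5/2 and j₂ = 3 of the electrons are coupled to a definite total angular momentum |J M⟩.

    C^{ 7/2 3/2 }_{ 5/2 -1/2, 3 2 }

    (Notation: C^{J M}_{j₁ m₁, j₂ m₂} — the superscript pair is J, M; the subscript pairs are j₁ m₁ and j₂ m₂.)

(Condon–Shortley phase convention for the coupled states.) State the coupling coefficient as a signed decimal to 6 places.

triangle: 2!*3!*4!/10! = 288/3628800
(j±m)!: 2!*3!*5!*1!*5!*2! = 345600
prefactor² = (2J+1)*Δ*N² = 1536/7
  k=1: −1/(1!*1!*2!*4!*1!*0!) = -1/48
  k=2: +1/(2!*0!*1!*3!*2!*1!) = 1/24
Σ = 1/48  ⇒  CG² = 1536/7*(1/48)² = 2/21
CG = +√(2/21) = +0.308607

+√(2/21) ≈ +0.308607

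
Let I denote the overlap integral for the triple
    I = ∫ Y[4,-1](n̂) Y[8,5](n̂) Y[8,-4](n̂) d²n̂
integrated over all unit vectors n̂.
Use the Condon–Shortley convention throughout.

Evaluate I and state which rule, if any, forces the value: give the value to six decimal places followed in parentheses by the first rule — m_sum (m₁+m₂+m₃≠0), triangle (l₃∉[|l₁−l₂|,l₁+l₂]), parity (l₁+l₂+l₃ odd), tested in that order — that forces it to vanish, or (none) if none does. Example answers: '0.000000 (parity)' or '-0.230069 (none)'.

Checks pass: Σm=0; 20 even; l₃=8∈[4,12].
(2·4+1)(2·8+1)(2·8+1) = 2601
Δ: 4! 4! 12! / 21! → 1/185175900
sum: t=0:+1/557383680 t=1:−1/21772800 t=2:+1/8294400 t=3:−1/21772800 t=4:+1/557383680 = 1/30965760
3j²(4 8 8; 0 0 0) = Δ·Π!·Σ² = 36/4199  (sign +1)
sum: t=1:−1/68976230400 t=2:+1/958003200 t=3:−1/174182400 t=4:+1/313528320 = -1/656916480
3j²(4 8 8; -1 5 -4) = Δ·Π!·Σ² = 5/1292  (sign -1)
combine: 4πI² = 2601·36/4199·5/1292 = 405/4693
take √, sign -1: I = -0.08286999
No selection rule forces the value: the integral is nonzero (none).

-0.082870 (none)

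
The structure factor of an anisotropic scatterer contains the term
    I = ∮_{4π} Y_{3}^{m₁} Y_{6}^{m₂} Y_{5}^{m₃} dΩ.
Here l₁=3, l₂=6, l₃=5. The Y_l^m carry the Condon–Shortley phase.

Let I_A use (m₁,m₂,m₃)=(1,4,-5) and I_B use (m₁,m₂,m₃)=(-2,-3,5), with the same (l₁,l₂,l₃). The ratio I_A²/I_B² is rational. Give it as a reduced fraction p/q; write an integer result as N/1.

Shared (l₁,l₂,l₃)=(3,6,5): N and (l;000)² cancel in I_A²/I_B².
A: Δ = 4!·2!·8!/15! = 1/675675; Racah Σ t=2..2: t=2:+1/322560 = 1/322560; ⇒ 3j(3 6 5; 1 4 -5)² = 18/1001, sgn +1
B: Δ = 4!·2!·8!/15! = 1/675675; Racah Σ t=3..3: t=3:−1/483840 = -1/483840; ⇒ 3j(3 6 5; -2 -3 5)² = 6/1001, sgn -1
I_A²/I_B² = (18/1001)/(6/1001) = 3/1

3/1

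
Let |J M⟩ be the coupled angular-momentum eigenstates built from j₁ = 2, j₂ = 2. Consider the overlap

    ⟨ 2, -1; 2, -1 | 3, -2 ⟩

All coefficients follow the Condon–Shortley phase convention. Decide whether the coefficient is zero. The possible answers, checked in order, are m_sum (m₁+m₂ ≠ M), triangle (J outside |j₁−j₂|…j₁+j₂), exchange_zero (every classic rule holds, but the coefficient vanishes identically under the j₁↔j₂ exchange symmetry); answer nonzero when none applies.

exchange_zero

m-sum: m₁+m₂ = -1+(-1) = -2, M = -2  ✓
triangle: |j₁−j₂| = 0 ≤ J = 3 ≤ j₁+j₂ = 4  ✓
exchange: j₁=j₂ and m₁=m₂, and (−1)^(j₁+j₂−J) = (−1)^1 = −1 forces ⟨j₁m₁;j₂m₂|JM⟩ = −⟨j₂m₂;j₁m₁|JM⟩ = −⟨j₁m₁;j₂m₂|JM⟩ ⇒ the coefficient vanishes identically
Racah sum check: Σ_k collapses to 0 ⇒ CG = 0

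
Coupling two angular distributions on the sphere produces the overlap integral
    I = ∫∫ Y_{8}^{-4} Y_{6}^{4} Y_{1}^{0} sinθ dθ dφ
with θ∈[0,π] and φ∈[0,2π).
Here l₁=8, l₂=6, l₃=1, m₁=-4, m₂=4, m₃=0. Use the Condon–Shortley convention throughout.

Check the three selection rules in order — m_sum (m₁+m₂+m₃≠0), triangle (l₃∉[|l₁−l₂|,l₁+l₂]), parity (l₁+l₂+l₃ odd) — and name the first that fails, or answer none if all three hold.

azimuthal sum: -4 + 4 + 0 = 0  ✓
l₃ must lie in [2,14]; have l₃=1  ✗
L = 8 + 6 + 1 = 15 (odd)

triangle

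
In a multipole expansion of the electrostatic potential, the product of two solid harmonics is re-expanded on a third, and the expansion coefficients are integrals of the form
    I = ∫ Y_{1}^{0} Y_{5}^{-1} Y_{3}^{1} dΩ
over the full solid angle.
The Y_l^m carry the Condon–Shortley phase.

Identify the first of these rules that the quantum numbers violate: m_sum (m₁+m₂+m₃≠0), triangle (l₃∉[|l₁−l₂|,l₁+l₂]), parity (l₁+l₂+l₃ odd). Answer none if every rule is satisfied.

m₁+m₂+m₃ = 0 − 1 + 1 = 0  ✓
triangle: need |l₁−l₂| ≤ l₃ ≤ l₁+l₂ = [4,6]; l₃=3 is outside  ✗
parity: l₁+l₂+l₃ = 9 is odd

triangle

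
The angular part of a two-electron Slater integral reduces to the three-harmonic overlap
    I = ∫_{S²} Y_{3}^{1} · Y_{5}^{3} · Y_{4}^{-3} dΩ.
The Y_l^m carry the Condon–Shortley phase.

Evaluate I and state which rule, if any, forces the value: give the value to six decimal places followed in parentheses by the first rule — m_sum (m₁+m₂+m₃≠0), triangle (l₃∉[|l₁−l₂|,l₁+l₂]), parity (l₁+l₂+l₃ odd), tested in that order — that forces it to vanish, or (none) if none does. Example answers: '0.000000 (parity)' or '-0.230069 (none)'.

m-sum = 1 + 3 − 3 = 1 ≠ 0 ⇒ I = 0

0.000000 (m_sum)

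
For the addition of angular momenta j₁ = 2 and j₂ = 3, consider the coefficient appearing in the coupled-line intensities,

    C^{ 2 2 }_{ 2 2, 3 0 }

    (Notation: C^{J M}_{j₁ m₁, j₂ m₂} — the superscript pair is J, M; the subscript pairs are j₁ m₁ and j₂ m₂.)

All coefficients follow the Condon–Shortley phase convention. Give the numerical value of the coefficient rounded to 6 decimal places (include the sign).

+√(1/14) = +0.267261

j₁+j₂−J=3  J+j₁−j₂=1  J−j₁+j₂=3  j₁+j₂+J+1=8
(j₁±m₁, j₂±m₂, J±M) = (4,0,3,3,4,0)
P² = 648/7
sum k=0..0:
  [0] +1/36 = 1/36
S = 1/36
C² = P²·S² = 1/14 ; C = +0.267261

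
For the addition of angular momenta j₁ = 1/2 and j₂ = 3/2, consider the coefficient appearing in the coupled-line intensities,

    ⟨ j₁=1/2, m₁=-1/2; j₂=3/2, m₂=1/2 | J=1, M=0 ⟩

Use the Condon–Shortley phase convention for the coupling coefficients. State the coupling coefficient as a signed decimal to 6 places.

-0.707107  (= −√(1/2))

j₁+j₂−J=1  J+j₁−j₂=0  J−j₁+j₂=2  j₁+j₂+J+1=4
(j₁±m₁, j₂±m₂, J±M) = (0,1,2,1,1,1)
P² = 1/2
sum k=1..1:
  [1] −1/1 = -1
S = -1
C² = P²·S² = 1/2 ; C = -0.707107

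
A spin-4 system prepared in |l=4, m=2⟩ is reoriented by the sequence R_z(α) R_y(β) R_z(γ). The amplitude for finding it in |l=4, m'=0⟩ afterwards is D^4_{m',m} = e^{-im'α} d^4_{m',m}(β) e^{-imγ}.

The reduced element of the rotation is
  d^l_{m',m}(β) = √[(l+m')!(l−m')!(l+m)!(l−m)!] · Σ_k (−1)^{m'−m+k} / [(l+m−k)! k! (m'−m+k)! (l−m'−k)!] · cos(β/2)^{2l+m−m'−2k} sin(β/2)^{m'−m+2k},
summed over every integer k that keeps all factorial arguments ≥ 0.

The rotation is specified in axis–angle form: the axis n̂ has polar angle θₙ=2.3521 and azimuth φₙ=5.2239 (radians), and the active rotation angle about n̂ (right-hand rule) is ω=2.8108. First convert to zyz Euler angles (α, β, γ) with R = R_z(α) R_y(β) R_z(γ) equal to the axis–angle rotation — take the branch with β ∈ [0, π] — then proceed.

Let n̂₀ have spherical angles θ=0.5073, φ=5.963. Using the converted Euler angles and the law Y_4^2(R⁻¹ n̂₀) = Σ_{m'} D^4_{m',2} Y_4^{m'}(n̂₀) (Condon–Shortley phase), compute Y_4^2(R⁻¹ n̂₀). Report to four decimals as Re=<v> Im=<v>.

Axis–angle → zyz. n̂ = (sinθₙcosφₙ, sinθₙsinφₙ, cosθₙ) = (+0.347540, -0.619121, -0.704206), ω = 2.8108.
R = I cosω + sinω [n̂]ₓ + (1−cosω) n̂n̂ᵀ gives
  R = [-0.710766, -0.189952, -0.677296; -0.647394, -0.199945, +0.735461; -0.275125, +0.961218, +0.019140]
β = atan2(√(R₁₃²+R₂₃²), R₃₃) = 1.551655; α = atan2(R₂₃, R₁₃) mod 2π = 2.315047; γ = atan2(R₃₂, −R₃₁) mod 2π = 1.292025
Need the full column D^4_{m',2} for m'=−4..4 at α=2.3150, β=1.5517, γ=1.2920.
cos(β/2)=0.713842, sin(β/2)=0.700307
d^4_{-4,2}: single k=6 term ⇒ +0.318063;  D = +0.293821+0.121792i
d^4_{-3,2}: k∈[5..6] ⇒ +0.687754 -0.220640 = +0.467114;  D = -0.160742-0.438586i
d^4_{-2,2}: k∈[4..6] ⇒ +0.936813 -0.721300 +0.057851 = +0.273364;  D = -0.125080+0.243070i
d^4_{-1,2}: k∈[3..5] ⇒ +0.900306 -1.299734 +0.250183 = -0.149245;  D = -0.143877+0.039665i
d^4_{0,2}: k∈[2..4] ⇒ +0.615617 -1.579981 +0.570237 = -0.394127;  D = +0.334439+0.208534i
d^4_{1,2}: k∈[1..3] ⇒ +0.280633 -1.350460 +0.866489 = -0.203337;  D = -0.037744-0.199804i
d^4_{2,2}: k∈[0..2] ⇒ +0.067424 -0.778700 +0.936813 = +0.225537;  D = +0.134661-0.180924i
d^4_{3,2}: k∈[0..1] ⇒ -0.247495 +0.714596 = +0.467101;  D = -0.464557+0.048682i
d^4_{4,2}: single k=0 term ⇒ +0.343374;  D = +0.257667+0.226966i
Y_4^{m'}(θ=0.5073,φ=5.963) and Σ D·Y over m':
  (+0.2938+0.1218i)·(+0.0071+0.0236i)  (-0.1607-0.4386i)·(+0.0719+0.1028i)  (-0.1251+0.2431i)·(+0.2753+0.2051i)  (-0.1439+0.0397i)·(+0.4477+0.1485i)  (+0.3344+0.2085i)·(+0.0538+0.0000i)  (-0.0377-0.1998i)·(-0.4477+0.1485i)  (+0.1347-0.1809i)·(+0.2753-0.2051i)  (-0.4646+0.0487i)·(-0.0719+0.1028i)  (+0.2577+0.2270i)·(+0.0071-0.0236i)
Y_4^2(R⁻¹ n̂) = -0.021768-0.040696i

Re=-0.0218 Im=-0.0407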